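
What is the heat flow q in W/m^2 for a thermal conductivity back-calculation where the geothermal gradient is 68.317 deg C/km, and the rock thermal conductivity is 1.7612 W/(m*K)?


q = k * grad / 1000
q = 1.7612 * 68.317 / 1000
q = 0.12032 W/m^2


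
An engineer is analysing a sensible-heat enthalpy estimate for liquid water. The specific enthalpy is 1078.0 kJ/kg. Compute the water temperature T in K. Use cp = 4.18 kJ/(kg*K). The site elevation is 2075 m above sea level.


T = h / cp
T = 1078.0 / 4.18
T = 257.8947 deg C
Convert to K: 257.8947 + 273.15 = 531.04 K
T = 531.04 K


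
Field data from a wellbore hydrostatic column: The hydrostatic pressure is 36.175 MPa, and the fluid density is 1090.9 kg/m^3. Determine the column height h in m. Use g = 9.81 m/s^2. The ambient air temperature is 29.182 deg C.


h = P * 1e6 / (g * rho)
h = 36.175 * 1e6 / (9.81 * 1090.9)
h = 3380.3 m


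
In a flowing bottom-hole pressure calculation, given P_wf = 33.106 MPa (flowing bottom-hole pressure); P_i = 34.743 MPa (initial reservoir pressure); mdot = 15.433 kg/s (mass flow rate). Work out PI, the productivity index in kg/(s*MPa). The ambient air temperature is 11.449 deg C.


PI = mdot / (P_i - P_wf)
PI = 15.433 / (34.743 - 33.106)
PI = 9.4276 kg/(s*MPa)


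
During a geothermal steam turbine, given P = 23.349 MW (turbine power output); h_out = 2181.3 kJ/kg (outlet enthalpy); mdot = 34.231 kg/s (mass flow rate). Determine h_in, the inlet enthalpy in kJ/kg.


h_in = h_out + P * 1000 / mdot
h_in = 2181.3 + 23.349 * 1000 / 34.231
h_in = 2863.4 kJ/kg


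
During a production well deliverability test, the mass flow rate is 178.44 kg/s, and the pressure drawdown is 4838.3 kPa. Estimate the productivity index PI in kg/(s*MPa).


PI = mdot * 1000 / dP
PI = 178.44 * 1000 / 4838.3
PI = 36.881 kg/(s*MPa)


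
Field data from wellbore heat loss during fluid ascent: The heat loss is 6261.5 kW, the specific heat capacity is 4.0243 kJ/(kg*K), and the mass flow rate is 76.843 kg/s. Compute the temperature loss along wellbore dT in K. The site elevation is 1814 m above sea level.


dT = Q_loss / (mdot * cp)
dT = 6261.5 / (76.843 * 4.0243)
dT = 20.248 K


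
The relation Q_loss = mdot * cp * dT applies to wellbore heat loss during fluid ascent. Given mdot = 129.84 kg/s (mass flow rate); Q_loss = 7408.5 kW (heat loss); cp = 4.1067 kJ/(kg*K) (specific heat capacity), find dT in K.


dT = Q_loss / (mdot * cp)
dT = 7408.5 / (129.84 * 4.1067)
dT = 13.894 K


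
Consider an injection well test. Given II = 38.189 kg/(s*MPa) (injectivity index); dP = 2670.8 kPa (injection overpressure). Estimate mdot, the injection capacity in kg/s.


mdot = II * dP / 1000
mdot = 38.189 * 2670.8 / 1000
mdot = 102.00 kg/s


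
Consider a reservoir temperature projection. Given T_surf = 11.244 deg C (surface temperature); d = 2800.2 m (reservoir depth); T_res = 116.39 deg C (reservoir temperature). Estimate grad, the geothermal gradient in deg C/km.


grad = (T_res - T_surf) / d * 1000
grad = (116.39 - 11.244) / 2800.2 * 1000
grad = 37.549 deg C/km


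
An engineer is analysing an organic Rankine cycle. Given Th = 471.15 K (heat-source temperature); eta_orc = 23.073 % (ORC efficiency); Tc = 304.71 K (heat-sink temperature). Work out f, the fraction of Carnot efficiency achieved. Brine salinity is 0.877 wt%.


f = (eta_orc/100) / (1 - Tc/Th)
f = (23.073/100) / (1 - 304.71/471.15)
f = 0.65314


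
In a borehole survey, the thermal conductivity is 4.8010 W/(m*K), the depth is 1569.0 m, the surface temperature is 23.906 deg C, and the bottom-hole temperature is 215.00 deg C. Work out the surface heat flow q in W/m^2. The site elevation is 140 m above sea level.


Step 1: grad = (T_d - T_surf)/d * 1000 = (215.0 - 23.906)/1569.0 * 1000 = 121.7935 deg C/km
Step 2: q = k * grad / 1000 = 4.801 * 121.7935 / 1000 = 0.58473 W/m^2
q = 0.58473 W/m^2


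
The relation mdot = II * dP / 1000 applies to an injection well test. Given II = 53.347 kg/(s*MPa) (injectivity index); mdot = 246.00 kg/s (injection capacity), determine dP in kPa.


dP = mdot * 1000 / II
dP = 246.00 * 1000 / 53.347
dP = 4611.3 kPa


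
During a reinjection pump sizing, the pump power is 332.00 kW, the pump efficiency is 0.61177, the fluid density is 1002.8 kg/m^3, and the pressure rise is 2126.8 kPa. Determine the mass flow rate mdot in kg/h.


mdot = P_pump * rho * eta / dP
mdot = 332.00 * 1002.8 * 0.61177 / 2126.8
mdot = 95.76657 kg/s
Convert: 95.76657 kg/s * 3600.0 = 3.4476e+05 kg/h
mdot = 3.4476e+05 kg/h


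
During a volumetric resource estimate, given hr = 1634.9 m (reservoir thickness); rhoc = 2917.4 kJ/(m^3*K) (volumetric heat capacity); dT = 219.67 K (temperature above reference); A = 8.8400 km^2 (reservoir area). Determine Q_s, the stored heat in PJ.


Step 1: Vr = A*1e6*hr = 8.84*1e6*1634.9 = 1.445252e+10 m^3
Step 2: Q_s = Vr*rhoc*dT/1e12 = 1.445252e+10*2917.4*219.67/1e12 = 9262.1 PJ
Q_s = 9262.1 PJ


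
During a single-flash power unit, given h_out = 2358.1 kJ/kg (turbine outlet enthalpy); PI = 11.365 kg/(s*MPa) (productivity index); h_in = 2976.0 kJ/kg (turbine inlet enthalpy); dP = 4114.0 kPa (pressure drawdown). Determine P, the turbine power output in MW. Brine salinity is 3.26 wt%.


Step 1: mdot = PI * dP / 1000 = 11.365 * 4114.0 / 1000 = 46.75561 kg/s
Step 2: P = mdot*(h_in - h_out)/1000 = 46.75561*(2976.0 - 2358.1)/1000 = 28.890 MW
P = 28.890 MW


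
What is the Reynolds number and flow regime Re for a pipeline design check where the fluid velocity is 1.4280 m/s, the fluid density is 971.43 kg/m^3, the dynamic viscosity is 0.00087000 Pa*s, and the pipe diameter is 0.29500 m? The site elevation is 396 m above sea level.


Step 1: Re = rho*vel*D/mu = 971.43*1.428*0.295/0.00087 = 4.7037e+05
Step 2: Re = 4.7037e+05 > 4000, so flow is turbulent.
Re = 4.7037e+05 (turbulent)


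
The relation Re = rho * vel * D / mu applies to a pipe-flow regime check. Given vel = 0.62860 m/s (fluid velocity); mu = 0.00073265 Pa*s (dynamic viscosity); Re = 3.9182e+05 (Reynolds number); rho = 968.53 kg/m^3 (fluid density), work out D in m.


D = Re * mu / (rho * vel)
D = 3.9182e+05 * 0.00073265 / (968.53 * 0.62860)
D = 0.47152 m


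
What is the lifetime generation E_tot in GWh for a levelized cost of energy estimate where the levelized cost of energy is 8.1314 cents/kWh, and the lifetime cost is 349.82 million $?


E_tot = C_tot / LCOE * 100
E_tot = 349.82 / 8.1314 * 100
E_tot = 4302.1 GWh


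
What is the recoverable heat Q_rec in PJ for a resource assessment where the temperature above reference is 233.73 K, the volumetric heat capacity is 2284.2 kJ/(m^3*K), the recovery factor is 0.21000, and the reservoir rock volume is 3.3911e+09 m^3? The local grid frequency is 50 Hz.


Step 1: Q_s = Vr*rhoc*dT/1e12 = 3.3911e+09*2284.2*233.73/1e12 = 1810.461 PJ
Step 2: Q_rec = Q_s * RF = 1810.461 * 0.21 = 380.20 PJ
Q_rec = 380.20 PJ


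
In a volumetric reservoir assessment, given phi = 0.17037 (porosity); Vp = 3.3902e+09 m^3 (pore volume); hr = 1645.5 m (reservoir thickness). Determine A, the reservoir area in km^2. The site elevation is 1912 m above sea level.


A = Vp / (1e6 * hr * phi)
A = 3.3902e+09 / (1e6 * 1645.5 * 0.17037)
A = 12.093 km^2


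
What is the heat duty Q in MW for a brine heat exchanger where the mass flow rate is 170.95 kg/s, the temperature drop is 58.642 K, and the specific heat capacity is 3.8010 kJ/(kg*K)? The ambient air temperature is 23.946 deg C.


Q = mdot * cp * dT / 1000
Q = 170.95 * 3.8010 * 58.642 / 1000
Q = 38.104 MW


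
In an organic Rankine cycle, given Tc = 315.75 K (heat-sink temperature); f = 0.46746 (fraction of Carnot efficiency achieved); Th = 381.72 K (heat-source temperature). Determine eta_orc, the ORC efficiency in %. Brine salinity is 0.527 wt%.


eta_orc = (1 - Tc/Th) * f * 100
eta_orc = (1 - 315.75/381.72) * 0.46746 * 100
eta_orc = 8.0788 %


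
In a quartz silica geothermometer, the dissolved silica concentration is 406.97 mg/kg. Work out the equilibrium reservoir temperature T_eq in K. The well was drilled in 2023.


T_eq = 1309 / (5.19 - log10(SiO2)) - 273.15
T_eq = 1309 / (5.19 - log10(406.97)) - 273.15
T_eq = 234.1283 deg C
Convert to K: 234.1283 + 273.15 = 507.28 K
T_eq = 507.28 K


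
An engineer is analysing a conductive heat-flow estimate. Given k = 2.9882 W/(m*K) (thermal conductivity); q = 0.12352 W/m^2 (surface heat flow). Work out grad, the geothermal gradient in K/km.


grad = q * 1000 / k
grad = 0.12352 * 1000 / 2.9882
grad = 41.33592 deg C/km
Convert: 41.33592 deg C/km * 1.0 = 41.336 K/km
grad = 41.336 K/km


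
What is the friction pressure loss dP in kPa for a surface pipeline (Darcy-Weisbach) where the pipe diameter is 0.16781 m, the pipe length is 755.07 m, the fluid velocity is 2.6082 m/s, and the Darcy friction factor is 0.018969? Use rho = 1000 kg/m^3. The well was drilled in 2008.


dP = f * (L/D) * (rho*vel^2/2) / 1000
dP = 0.018969 * (755.07/0.16781) * (1000*2.6082^2/2) / 1000
dP = 290.31 kPa


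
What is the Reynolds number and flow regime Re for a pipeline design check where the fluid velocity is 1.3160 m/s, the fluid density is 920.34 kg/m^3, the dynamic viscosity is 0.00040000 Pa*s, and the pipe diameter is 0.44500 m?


Step 1: Re = rho*vel*D/mu = 920.34*1.316*0.445/0.0004 = 1.3474e+06
Step 2: Re = 1.3474e+06 > 4000, so flow is turbulent.
Re = 1.3474e+06 (turbulent)


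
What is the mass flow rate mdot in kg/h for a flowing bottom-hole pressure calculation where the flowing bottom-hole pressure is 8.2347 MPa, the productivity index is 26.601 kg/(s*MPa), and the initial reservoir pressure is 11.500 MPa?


mdot = (P_i - P_wf) * PI
mdot = (11.500 - 8.2347) * 26.601
mdot = 86.86025 kg/s
Convert: 86.86025 kg/s * 3600.0 = 3.1270e+05 kg/h
mdot = 3.1270e+05 kg/h


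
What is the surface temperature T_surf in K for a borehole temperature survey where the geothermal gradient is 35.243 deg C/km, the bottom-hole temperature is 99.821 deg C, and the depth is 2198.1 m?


T_surf = T_d - grad * d / 1000
T_surf = 99.821 - 35.243 * 2198.1 / 1000
T_surf = 22.35336 deg C
Convert to K: 22.35336 + 273.15 = 295.50 K
T_surf = 295.50 K


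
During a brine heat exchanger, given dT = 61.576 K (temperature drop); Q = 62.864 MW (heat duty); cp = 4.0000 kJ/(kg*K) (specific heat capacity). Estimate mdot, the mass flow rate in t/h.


mdot = Q * 1000 / (cp * dT)
mdot = 62.864 * 1000 / (4.0000 * 61.576)
mdot = 255.2293 kg/s
Convert: 255.2293 kg/s * 3.6 = 918.83 t/h
mdot = 918.83 t/h


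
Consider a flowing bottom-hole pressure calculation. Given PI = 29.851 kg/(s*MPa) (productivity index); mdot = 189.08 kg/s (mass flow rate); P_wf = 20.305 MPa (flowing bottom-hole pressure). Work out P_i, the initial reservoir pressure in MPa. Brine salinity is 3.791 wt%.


P_i = P_wf + mdot / PI
P_i = 20.305 + 189.08 / 29.851
P_i = 26.639 MPa


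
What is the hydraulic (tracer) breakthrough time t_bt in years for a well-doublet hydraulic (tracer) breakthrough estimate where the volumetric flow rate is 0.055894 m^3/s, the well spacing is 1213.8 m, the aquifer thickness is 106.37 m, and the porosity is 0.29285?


t_bt = pi * hr * phi * L^2 / (3 * Qv) / (365.25*86400)
t_bt = pi * 106.37 * 0.29285 * 1213.8^2 / (3 * 0.055894) / (365.25*86400)
t_bt = 27.247 years


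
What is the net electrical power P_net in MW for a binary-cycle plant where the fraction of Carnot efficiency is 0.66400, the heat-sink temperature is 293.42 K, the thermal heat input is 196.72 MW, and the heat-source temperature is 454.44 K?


Step 1: eta = (1 - Tc/Th)*f = (1 - 293.42/454.44)*0.664 = 0.2352726
Step 2: P_net = eta * Q_in = 0.2352726 * 196.72 = 46.283 MW
P_net = 46.283 MW


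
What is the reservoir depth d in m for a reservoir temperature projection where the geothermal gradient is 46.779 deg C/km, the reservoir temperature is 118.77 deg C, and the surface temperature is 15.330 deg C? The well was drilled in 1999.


d = (T_res - T_surf) / grad * 1000
d = (118.77 - 15.330) / 46.779 * 1000
d = 2211.2 m


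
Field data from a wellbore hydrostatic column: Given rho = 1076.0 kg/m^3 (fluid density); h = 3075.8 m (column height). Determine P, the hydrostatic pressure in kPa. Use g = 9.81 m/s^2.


P = rho * g * h / 1e6
P = 1076.0 * 9.81 * 3075.8 / 1e6
P = 32.46679 MPa
Convert: 32.46679 MPa * 1000.0 = 32467 kPa
P = 32467 kPa


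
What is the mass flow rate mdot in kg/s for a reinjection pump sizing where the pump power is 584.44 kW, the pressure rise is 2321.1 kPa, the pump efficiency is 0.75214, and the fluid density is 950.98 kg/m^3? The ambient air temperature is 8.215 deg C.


mdot = P_pump * rho * eta / dP
mdot = 584.44 * 950.98 * 0.75214 / 2321.1
mdot = 180.10 kg/s


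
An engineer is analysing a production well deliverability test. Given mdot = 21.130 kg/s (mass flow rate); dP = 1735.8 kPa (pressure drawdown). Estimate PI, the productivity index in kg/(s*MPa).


PI = mdot * 1000 / dP
PI = 21.130 * 1000 / 1735.8
PI = 12.173 kg/(s*MPa)


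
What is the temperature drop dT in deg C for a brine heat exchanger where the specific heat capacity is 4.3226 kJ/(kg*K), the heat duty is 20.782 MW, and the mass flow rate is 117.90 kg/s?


dT = Q * 1000 / (mdot * cp)
dT = 20.782 * 1000 / (117.90 * 4.3226)
dT = 40.77824 K
Convert (temperature difference, 1 K = 1 deg C): 40.77824 K = 40.77824 deg C
dT = 40.778 deg C


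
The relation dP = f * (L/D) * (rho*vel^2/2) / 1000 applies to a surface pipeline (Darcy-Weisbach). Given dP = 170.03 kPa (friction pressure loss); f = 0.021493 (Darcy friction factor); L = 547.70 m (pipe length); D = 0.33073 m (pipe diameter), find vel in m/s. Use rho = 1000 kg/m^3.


vel = sqrt(dP*1000*2*D / (f*L*rho))
vel = sqrt(170.03*1000*2*0.33073 / (0.021493*547.70*1000))
vel = 3.0910 m/s


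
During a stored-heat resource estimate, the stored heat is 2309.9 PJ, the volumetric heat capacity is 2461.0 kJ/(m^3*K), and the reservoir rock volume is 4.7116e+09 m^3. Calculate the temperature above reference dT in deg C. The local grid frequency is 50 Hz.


dT = Q_s * 1e12 / (Vr * rhoc)
dT = 2309.9 * 1e12 / (4.7116e+09 * 2461.0)
dT = 199.2109 K
Convert (temperature difference, 1 K = 1 deg C): 199.2109 K = 199.2109 deg C
dT = 199.21 deg C


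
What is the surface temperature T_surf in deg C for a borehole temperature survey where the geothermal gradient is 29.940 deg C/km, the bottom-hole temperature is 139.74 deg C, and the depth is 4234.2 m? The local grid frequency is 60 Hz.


T_surf = T_d - grad * d / 1000
T_surf = 139.74 - 29.940 * 4234.2 / 1000
T_surf = 12.968 deg C


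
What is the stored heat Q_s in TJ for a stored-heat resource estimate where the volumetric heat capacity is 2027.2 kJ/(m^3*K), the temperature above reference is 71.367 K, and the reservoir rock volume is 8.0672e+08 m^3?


Q_s = Vr * rhoc * dT / 1e12
Q_s = 8.0672e+08 * 2027.2 * 71.367 / 1e12
Q_s = 116.7124 PJ
Convert: 116.7124 PJ * 1000.0 = 1.1671e+05 TJ
Q_s = 1.1671e+05 TJ


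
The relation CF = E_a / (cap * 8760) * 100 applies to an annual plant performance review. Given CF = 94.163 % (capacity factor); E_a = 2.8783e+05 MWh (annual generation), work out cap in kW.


cap = E_a / (CF/100 * 8760)
cap = 2.8783e+05 / (94.163/100 * 8760)
cap = 34.89407 MW
Convert: 34.89407 MW * 1000.0 = 34894 kW
cap = 34894 kW


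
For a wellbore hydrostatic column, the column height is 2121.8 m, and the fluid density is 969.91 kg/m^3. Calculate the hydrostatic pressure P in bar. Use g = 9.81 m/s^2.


P = rho * g * h / 1e6
P = 969.91 * 9.81 * 2121.8 / 1e6
P = 20.18854 MPa
Convert: 20.18854 MPa * 10.0 = 201.89 bar
P = 201.89 bar


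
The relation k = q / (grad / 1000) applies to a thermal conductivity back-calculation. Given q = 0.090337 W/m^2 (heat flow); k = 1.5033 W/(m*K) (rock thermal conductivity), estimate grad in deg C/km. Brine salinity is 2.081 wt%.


grad = q / k * 1000
grad = 0.090337 / 1.5033 * 1000
grad = 60.092 deg C/km


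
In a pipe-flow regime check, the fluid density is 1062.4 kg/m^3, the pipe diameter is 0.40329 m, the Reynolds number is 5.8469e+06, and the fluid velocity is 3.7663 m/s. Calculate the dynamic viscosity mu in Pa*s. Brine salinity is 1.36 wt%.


mu = rho * vel * D / Re
mu = 1062.4 * 3.7663 * 0.40329 / 5.8469e+06
mu = 0.00027599 Pa*s


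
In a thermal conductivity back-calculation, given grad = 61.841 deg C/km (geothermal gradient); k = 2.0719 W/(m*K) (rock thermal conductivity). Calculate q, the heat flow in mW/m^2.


q = k * grad / 1000
q = 2.0719 * 61.841 / 1000
q = 0.1281284 W/m^2
Convert: 0.1281284 W/m^2 * 1000.0 = 128.13 mW/m^2
q = 128.13 mW/m^2


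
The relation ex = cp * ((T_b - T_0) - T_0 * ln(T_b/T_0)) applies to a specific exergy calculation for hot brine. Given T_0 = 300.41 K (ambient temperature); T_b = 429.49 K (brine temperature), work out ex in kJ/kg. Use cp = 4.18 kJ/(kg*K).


ex = cp * ((T_b - T_0) - T_0 * ln(T_b/T_0))
ex = 4.18 * ((429.49 - 300.41) - 300.41 * ln(429.49/300.41))
ex = 90.699 kJ/kg


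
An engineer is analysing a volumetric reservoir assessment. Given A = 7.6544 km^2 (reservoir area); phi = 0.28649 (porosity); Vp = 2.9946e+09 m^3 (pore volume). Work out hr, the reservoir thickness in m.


hr = Vp / (A * 1e6 * phi)
hr = 2.9946e+09 / (7.6544 * 1e6 * 0.28649)
hr = 1365.6 m


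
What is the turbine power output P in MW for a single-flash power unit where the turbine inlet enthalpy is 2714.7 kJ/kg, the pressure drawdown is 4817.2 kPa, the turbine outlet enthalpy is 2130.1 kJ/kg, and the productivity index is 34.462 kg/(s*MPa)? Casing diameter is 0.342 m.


Step 1: mdot = PI * dP / 1000 = 34.462 * 4817.2 / 1000 = 166.0103 kg/s
Step 2: P = mdot*(h_in - h_out)/1000 = 166.0103*(2714.7 - 2130.1)/1000 = 97.050 MW
P = 97.050 MW


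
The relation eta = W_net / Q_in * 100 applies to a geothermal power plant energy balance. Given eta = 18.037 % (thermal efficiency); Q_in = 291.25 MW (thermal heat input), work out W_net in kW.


W_net = eta / 100 * Q_in
W_net = 18.037 / 100 * 291.25
W_net = 52.53276 MW
Convert: 52.53276 MW * 1000.0 = 52533 kW
W_net = 52533 kW


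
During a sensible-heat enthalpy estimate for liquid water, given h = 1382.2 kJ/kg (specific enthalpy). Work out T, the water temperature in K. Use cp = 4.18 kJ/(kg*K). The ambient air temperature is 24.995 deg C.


T = h / cp
T = 1382.2 / 4.18
T = 330.6699 deg C
Convert to K: 330.6699 + 273.15 = 603.82 K
T = 603.82 K


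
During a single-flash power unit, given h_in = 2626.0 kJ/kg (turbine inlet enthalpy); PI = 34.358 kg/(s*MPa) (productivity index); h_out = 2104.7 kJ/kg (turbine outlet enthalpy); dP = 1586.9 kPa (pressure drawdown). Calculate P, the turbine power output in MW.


Step 1: mdot = PI * dP / 1000 = 34.358 * 1586.9 / 1000 = 54.52271 kg/s
Step 2: P = mdot*(h_in - h_out)/1000 = 54.52271*(2626.0 - 2104.7)/1000 = 28.423 MW
P = 28.423 MW


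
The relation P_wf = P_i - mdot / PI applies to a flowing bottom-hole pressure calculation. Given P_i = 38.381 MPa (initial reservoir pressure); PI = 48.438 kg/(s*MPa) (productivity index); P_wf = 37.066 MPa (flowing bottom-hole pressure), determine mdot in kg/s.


mdot = (P_i - P_wf) * PI
mdot = (38.381 - 37.066) * 48.438
mdot = 63.696 kg/s


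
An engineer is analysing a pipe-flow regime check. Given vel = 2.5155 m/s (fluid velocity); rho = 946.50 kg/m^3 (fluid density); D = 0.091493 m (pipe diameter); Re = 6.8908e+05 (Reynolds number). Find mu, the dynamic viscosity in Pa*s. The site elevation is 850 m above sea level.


mu = rho * vel * D / Re
mu = 946.50 * 2.5155 * 0.091493 / 6.8908e+05
mu = 0.00031613 Pa*s


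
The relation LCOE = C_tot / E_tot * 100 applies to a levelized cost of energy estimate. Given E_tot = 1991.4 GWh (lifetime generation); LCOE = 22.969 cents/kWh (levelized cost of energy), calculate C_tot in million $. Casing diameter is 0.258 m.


C_tot = LCOE / 100 * E_tot
C_tot = 22.969 / 100 * 1991.4
C_tot = 457.40 million $


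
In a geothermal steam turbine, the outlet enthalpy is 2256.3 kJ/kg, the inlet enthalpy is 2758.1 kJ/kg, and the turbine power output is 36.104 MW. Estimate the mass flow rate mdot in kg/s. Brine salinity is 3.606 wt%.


mdot = P * 1000 / (h_in - h_out)
mdot = 36.104 * 1000 / (2758.1 - 2256.3)
mdot = 71.949 kg/s


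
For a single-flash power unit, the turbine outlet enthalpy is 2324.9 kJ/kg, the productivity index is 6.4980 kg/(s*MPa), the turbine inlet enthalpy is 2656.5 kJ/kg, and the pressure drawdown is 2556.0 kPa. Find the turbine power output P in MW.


Step 1: mdot = PI * dP / 1000 = 6.498 * 2556.0 / 1000 = 16.60889 kg/s
Step 2: P = mdot*(h_in - h_out)/1000 = 16.60889*(2656.5 - 2324.9)/1000 = 5.5075 MW
P = 5.5075 MW


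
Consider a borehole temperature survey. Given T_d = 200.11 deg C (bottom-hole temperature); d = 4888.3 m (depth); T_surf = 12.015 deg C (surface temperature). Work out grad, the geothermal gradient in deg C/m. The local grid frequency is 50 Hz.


grad = (T_d - T_surf) / d * 1000
grad = (200.11 - 12.015) / 4888.3 * 1000
grad = 38.47861 deg C/km
Convert: 38.47861 deg C/km * 0.001 = 0.038479 deg C/m
grad = 0.038479 deg C/m


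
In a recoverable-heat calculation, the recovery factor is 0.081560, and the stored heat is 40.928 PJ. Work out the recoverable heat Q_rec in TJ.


Q_rec = Q_s * RF
Q_rec = 40.928 * 0.081560
Q_rec = 3.338088 PJ
Convert: 3.338088 PJ * 1000.0 = 3338.1 TJ
Q_rec = 3338.1 TJ


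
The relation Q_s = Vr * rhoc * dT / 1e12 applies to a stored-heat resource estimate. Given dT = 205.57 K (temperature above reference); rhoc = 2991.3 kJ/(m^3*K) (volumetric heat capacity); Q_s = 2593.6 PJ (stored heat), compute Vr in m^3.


Vr = Q_s * 1e12 / (rhoc * dT)
Vr = 2593.6 * 1e12 / (2991.3 * 205.57)
Vr = 4.2178e+09 m^3


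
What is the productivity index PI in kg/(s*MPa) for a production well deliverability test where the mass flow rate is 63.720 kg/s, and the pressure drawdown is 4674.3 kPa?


PI = mdot * 1000 / dP
PI = 63.720 * 1000 / 4674.3
PI = 13.632 kg/(s*MPa)


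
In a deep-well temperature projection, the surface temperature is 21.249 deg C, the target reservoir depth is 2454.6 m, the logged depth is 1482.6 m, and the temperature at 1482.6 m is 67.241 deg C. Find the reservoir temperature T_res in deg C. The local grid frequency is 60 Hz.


Step 1: grad = (T_d1 - T_surf)/d1 * 1000 = (67.241 - 21.249)/1482.6 * 1000 = 31.02118 deg C/km
Step 2: T_res = T_surf + grad*d2/1000 = 21.249 + 31.02118*2454.6/1000 = 97.394 deg C
T_res = 97.394 deg C


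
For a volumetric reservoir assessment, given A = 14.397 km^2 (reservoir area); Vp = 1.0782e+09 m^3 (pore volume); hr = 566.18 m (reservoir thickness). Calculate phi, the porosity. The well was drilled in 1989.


phi = Vp / (A * 1e6 * hr)
phi = 1.0782e+09 / (14.397 * 1e6 * 566.18)
phi = 0.13227


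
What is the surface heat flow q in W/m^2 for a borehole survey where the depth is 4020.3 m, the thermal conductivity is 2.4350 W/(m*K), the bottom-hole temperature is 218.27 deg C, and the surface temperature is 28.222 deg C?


Step 1: grad = (T_d - T_surf)/d * 1000 = (218.27 - 28.222)/4020.3 * 1000 = 47.27209 deg C/km
Step 2: q = k * grad / 1000 = 2.435 * 47.27209 / 1000 = 0.11511 W/m^2
q = 0.11511 W/m^2


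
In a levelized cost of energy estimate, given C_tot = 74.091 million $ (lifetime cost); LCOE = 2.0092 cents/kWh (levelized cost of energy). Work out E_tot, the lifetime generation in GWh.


E_tot = C_tot / LCOE * 100
E_tot = 74.091 / 2.0092 * 100
E_tot = 3687.6 GWh


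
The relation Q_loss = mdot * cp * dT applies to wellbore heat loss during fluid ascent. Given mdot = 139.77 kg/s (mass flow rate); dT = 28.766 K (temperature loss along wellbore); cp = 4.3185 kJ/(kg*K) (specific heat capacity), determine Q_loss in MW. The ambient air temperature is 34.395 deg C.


Q_loss = mdot * cp * dT
Q_loss = 139.77 * 4.3185 * 28.766
Q_loss = 17363.06 kW
Convert: 17363.06 kW * 0.001 = 17.363 MW
Q_loss = 17.363 MW


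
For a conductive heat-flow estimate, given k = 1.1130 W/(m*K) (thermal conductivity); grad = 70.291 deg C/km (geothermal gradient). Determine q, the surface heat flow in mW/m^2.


q = k * grad / 1000
q = 1.1130 * 70.291 / 1000
q = 0.07823388 W/m^2
Convert: 0.07823388 W/m^2 * 1000.0 = 78.234 mW/m^2
q = 78.234 mW/m^2


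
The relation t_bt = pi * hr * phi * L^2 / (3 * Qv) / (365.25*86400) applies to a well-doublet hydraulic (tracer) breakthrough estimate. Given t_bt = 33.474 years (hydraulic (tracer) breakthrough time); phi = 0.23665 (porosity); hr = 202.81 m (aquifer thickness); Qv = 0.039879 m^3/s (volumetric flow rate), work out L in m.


L = sqrt(t_bt*365.25*86400*3*Qv / (pi*hr*phi))
L = sqrt(33.474*365.25*86400*3*0.039879 / (pi*202.81*0.23665))
L = 915.52 m


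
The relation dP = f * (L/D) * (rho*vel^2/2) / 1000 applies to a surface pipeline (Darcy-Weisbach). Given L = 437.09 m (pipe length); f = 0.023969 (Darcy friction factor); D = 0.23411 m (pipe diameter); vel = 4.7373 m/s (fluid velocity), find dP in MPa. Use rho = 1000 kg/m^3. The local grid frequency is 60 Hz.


dP = f * (L/D) * (rho*vel^2/2) / 1000
dP = 0.023969 * (437.09/0.23411) * (1000*4.7373^2/2) / 1000
dP = 502.1490 kPa
Convert: 502.1490 kPa * 0.001 = 0.50215 MPa
dP = 0.50215 MPa


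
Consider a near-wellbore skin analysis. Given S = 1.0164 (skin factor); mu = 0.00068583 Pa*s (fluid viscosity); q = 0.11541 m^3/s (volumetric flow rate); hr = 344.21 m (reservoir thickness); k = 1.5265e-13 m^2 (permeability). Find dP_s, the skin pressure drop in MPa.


dP_s = S * q * mu / (2*pi*k*hr) / 1000
dP_s = 1.0164 * 0.11541 * 0.00068583 / (2*pi*1.5265e-13*344.21) / 1000
dP_s = 243.6825 kPa
Convert: 243.6825 kPa * 0.001 = 0.24368 MPa
dP_s = 0.24368 MPa


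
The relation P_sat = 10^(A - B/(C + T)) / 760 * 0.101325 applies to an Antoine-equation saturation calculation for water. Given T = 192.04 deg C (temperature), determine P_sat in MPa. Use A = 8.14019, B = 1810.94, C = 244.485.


P_sat = 10^(A - B/(C + T)) / 760 * 0.101325
P_sat = 10^(8.14019 - 1810.94/(244.485 + 192.04)) / 760 * 0.101325
P_sat = 1.3078 MPa


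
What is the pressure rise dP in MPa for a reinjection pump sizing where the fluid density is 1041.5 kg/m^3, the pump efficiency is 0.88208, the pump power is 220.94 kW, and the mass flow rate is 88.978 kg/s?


dP = P_pump * rho * eta / mdot
dP = 220.94 * 1041.5 * 0.88208 / 88.978
dP = 2281.177 kPa
Convert: 2281.177 kPa * 0.001 = 2.2812 MPa
dP = 2.2812 MPa


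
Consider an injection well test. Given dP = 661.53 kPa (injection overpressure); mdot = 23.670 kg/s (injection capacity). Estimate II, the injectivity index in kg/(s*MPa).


II = mdot * 1000 / dP
II = 23.670 * 1000 / 661.53
II = 35.781 kg/(s*MPa)


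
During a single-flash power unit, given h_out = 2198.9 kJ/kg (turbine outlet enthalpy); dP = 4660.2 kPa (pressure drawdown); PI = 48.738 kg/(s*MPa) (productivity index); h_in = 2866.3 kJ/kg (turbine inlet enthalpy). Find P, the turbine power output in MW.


Step 1: mdot = PI * dP / 1000 = 48.738 * 4660.2 / 1000 = 227.1288 kg/s
Step 2: P = mdot*(h_in - h_out)/1000 = 227.1288*(2866.3 - 2198.9)/1000 = 151.59 MW
P = 151.59 MW


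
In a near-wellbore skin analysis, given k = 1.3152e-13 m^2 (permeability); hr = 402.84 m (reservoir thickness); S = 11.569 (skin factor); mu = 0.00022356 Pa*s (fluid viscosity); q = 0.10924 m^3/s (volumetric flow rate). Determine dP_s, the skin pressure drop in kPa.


dP_s = S * q * mu / (2*pi*k*hr) / 1000
dP_s = 11.569 * 0.10924 * 0.00022356 / (2*pi*1.3152e-13*402.84) / 1000
dP_s = 848.73 kPa


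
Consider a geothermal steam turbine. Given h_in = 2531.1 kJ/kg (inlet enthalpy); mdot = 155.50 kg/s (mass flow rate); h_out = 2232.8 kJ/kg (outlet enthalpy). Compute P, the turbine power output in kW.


P = mdot * (h_in - h_out) / 1000
P = 155.50 * (2531.1 - 2232.8) / 1000
P = 46.38565 MW
Convert: 46.38565 MW * 1000.0 = 46386 kW
P = 46386 kW


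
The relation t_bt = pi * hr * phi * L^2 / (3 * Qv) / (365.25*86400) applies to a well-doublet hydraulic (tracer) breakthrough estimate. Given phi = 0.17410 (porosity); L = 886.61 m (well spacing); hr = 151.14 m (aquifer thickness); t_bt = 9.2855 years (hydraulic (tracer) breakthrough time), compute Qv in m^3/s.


Qv = pi*hr*phi*L^2 / (3*t_bt*365.25*86400)
Qv = pi*151.14*0.17410*886.61^2 / (3*9.2855*365.25*86400)
Qv = 0.073920 m^3/s


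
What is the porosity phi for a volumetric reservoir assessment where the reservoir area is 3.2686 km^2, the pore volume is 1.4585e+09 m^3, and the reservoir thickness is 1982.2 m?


phi = Vp / (A * 1e6 * hr)
phi = 1.4585e+09 / (3.2686 * 1e6 * 1982.2)
phi = 0.22511


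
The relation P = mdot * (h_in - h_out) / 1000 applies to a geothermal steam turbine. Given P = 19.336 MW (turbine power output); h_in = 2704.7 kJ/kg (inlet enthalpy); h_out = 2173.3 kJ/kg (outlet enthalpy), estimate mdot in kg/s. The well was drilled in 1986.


mdot = P * 1000 / (h_in - h_out)
mdot = 19.336 * 1000 / (2704.7 - 2173.3)
mdot = 36.387 kg/s


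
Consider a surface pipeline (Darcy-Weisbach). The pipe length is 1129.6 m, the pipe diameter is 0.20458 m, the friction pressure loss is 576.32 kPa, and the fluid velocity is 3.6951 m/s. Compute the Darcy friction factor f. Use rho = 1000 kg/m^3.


f = dP*1000 / ((L/D)*(rho*vel^2/2))
f = 576.32*1000 / ((1129.6/0.20458)*(1000*3.6951^2/2))
f = 0.015289


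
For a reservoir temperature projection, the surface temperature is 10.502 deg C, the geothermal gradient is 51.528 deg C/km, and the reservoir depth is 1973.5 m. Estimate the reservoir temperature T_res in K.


T_res = T_surf + grad * d / 1000
T_res = 10.502 + 51.528 * 1973.5 / 1000
T_res = 112.1925 deg C
Convert to K: 112.1925 + 273.15 = 385.34 K
T_res = 385.34 K


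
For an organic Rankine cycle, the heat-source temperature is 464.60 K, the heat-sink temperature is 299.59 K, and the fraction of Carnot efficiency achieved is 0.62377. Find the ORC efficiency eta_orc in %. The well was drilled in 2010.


eta_orc = (1 - Tc/Th) * f * 100
eta_orc = (1 - 299.59/464.60) * 0.62377 * 100
eta_orc = 22.154 %


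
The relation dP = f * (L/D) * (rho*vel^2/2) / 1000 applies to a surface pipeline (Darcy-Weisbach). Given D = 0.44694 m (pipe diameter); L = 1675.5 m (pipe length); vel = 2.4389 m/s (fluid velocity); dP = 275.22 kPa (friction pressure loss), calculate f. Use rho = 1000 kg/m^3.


f = dP*1000 / ((L/D)*(rho*vel^2/2))
f = 275.22*1000 / ((1675.5/0.44694)*(1000*2.4389^2/2))
f = 0.024685


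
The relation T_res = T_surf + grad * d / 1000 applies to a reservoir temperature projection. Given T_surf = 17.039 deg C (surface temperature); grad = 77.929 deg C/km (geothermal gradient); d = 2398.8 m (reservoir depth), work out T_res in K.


T_res = T_surf + grad * d / 1000
T_res = 17.039 + 77.929 * 2398.8 / 1000
T_res = 203.9751 deg C
Convert to K: 203.9751 + 273.15 = 477.13 K
T_res = 477.13 K


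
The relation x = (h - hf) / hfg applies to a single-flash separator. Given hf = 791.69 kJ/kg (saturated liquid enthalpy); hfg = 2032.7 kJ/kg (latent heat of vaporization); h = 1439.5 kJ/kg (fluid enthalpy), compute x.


x = (h - hf) / hfg
x = (1439.5 - 791.69) / 2032.7
x = 0.31869


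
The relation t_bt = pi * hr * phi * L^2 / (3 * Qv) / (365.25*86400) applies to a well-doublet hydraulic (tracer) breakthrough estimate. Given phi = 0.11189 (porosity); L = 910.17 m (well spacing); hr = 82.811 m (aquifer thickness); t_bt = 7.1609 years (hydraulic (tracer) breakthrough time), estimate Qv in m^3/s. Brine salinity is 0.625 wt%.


Qv = pi*hr*phi*L^2 / (3*t_bt*365.25*86400)
Qv = pi*82.811*0.11189*910.17^2 / (3*7.1609*365.25*86400)
Qv = 0.035570 m^3/s


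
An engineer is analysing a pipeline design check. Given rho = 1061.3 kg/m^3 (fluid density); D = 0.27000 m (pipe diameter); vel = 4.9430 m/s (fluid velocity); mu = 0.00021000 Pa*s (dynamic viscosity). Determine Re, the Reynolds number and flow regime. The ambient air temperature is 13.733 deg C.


Step 1: Re = rho*vel*D/mu = 1061.3*4.943*0.27/0.00021 = 6.7449e+06
Step 2: Re = 6.7449e+06 > 4000, so flow is turbulent.
Re = 6.7449e+06 (turbulent)


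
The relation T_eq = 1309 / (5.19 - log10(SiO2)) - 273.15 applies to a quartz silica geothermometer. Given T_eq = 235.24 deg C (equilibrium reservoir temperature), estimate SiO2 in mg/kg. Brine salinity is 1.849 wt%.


SiO2 = 10^(5.19 - 1309/(T_eq + 273.15))
SiO2 = 10^(5.19 - 1309/(235.24 + 273.15))
SiO2 = 412.29 mg/kg


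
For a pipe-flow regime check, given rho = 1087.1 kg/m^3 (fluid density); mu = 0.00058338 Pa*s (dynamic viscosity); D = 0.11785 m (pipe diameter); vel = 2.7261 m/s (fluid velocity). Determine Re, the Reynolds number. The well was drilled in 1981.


Re = rho * vel * D / mu
Re = 1087.1 * 2.7261 * 0.11785 / 0.00058338
Re = 5.9867e+05


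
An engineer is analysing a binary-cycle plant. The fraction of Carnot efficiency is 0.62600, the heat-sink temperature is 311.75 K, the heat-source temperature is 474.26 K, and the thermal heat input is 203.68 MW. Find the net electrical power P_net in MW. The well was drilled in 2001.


Step 1: eta = (1 - Tc/Th)*f = (1 - 311.75/474.26)*0.626 = 0.2145053
Step 2: P_net = eta * Q_in = 0.2145053 * 203.68 = 43.690 MW
P_net = 43.690 MW


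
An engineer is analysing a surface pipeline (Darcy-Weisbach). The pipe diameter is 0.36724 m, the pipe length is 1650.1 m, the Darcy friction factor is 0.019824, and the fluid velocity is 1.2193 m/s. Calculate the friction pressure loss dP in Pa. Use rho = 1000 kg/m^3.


dP = f * (L/D) * (rho*vel^2/2) / 1000
dP = 0.019824 * (1650.1/0.36724) * (1000*1.2193^2/2) / 1000
dP = 66.21292 kPa
Convert: 66.21292 kPa * 1000.0 = 66213 Pa
dP = 66213 Pa


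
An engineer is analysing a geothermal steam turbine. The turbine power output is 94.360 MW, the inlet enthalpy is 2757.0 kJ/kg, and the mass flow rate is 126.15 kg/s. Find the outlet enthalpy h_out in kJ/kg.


h_out = h_in - P * 1000 / mdot
h_out = 2757.0 - 94.360 * 1000 / 126.15
h_out = 2009.0 kJ/kg


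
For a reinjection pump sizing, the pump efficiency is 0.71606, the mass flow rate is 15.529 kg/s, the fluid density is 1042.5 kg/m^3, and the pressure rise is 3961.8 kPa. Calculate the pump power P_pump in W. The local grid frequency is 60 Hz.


P_pump = mdot * dP / (rho * eta)
P_pump = 15.529 * 3961.8 / (1042.5 * 0.71606)
P_pump = 82.41582 kW
Convert: 82.41582 kW * 1000.0 = 82416 W
P_pump = 82416 W


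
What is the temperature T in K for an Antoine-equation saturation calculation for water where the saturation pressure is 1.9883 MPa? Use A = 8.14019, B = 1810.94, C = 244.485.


T = B / (A - log10(P_sat * 760 / 0.101325)) - C
T = 1810.94 / (8.14019 - log10(1.9883 * 760 / 0.101325)) - 244.485
T = 212.0609 deg C
Convert to K: 212.0609 + 273.15 = 485.21 K
T = 485.21 K


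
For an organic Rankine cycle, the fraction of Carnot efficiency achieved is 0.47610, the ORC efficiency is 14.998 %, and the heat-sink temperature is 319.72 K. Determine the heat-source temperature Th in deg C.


Th = Tc / (1 - (eta_orc/100)/f)
Th = 319.72 / (1 - (14.998/100)/0.47610)
Th = 466.7567 K
Convert to deg C: 466.7567 - 273.15 = 193.61 deg C
Th = 193.61 deg C


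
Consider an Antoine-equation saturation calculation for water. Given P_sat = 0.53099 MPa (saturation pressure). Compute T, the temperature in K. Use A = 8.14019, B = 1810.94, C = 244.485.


T = B / (A - log10(P_sat * 760 / 0.101325)) - C
T = 1810.94 / (8.14019 - log10(0.53099 * 760 / 0.101325)) - 244.485
T = 154.3999 deg C
Convert to K: 154.3999 + 273.15 = 427.55 K
T = 427.55 K


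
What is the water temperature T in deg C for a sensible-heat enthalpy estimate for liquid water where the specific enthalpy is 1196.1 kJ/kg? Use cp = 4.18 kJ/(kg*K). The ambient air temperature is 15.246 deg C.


T = h / cp
T = 1196.1 / 4.18
T = 286.15 deg C


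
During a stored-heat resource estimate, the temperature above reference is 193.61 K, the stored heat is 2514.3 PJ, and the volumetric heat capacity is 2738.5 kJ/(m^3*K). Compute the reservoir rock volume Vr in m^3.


Vr = Q_s * 1e12 / (rhoc * dT)
Vr = 2514.3 * 1e12 / (2738.5 * 193.61)
Vr = 4.7422e+09 m^3


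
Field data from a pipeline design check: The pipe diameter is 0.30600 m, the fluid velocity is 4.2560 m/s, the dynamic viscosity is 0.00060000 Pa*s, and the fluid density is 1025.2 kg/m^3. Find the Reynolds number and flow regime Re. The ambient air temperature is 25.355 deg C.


Step 1: Re = rho*vel*D/mu = 1025.2*4.256*0.306/0.0006 = 2.2253e+06
Step 2: Re = 2.2253e+06 > 4000, so flow is turbulent.
Re = 2.2253e+06 (turbulent)


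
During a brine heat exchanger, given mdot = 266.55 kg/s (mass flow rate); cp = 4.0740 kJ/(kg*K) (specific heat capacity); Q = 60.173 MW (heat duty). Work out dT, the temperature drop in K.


dT = Q * 1000 / (mdot * cp)
dT = 60.173 * 1000 / (266.55 * 4.0740)
dT = 55.412 K


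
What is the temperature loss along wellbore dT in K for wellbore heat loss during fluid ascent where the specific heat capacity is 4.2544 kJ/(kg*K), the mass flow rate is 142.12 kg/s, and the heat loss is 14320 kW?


dT = Q_loss / (mdot * cp)
dT = 14320 / (142.12 * 4.2544)
dT = 23.684 K


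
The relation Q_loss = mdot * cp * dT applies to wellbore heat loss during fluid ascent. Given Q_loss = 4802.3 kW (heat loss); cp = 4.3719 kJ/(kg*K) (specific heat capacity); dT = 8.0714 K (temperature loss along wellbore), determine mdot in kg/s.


mdot = Q_loss / (cp * dT)
mdot = 4802.3 / (4.3719 * 8.0714)
mdot = 136.09 kg/s


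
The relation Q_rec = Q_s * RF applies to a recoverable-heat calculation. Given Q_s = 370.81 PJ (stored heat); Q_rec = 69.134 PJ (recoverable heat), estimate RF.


RF = Q_rec / Q_s
RF = 69.134 / 370.81
RF = 0.18644


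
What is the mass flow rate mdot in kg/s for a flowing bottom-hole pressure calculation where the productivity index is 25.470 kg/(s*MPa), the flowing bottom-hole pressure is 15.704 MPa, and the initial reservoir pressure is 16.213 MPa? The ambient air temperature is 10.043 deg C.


mdot = (P_i - P_wf) * PI
mdot = (16.213 - 15.704) * 25.470
mdot = 12.964 kg/s


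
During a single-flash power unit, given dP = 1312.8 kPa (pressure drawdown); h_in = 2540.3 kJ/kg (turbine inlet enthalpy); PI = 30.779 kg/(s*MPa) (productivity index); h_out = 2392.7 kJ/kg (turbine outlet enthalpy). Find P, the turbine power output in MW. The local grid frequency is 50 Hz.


Step 1: mdot = PI * dP / 1000 = 30.779 * 1312.8 / 1000 = 40.40667 kg/s
Step 2: P = mdot*(h_in - h_out)/1000 = 40.40667*(2540.3 - 2392.7)/1000 = 5.9640 MW
P = 5.9640 MW


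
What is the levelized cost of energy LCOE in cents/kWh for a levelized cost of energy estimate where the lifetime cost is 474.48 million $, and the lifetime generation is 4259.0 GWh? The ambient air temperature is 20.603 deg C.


LCOE = C_tot / E_tot * 100
LCOE = 474.48 / 4259.0 * 100
LCOE = 11.141 cents/kWh


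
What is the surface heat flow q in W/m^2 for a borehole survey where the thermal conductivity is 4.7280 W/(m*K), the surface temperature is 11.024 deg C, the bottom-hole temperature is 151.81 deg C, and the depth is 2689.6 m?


Step 1: grad = (T_d - T_surf)/d * 1000 = (151.81 - 11.024)/2689.6 * 1000 = 52.34459 deg C/km
Step 2: q = k * grad / 1000 = 4.728 * 52.34459 / 1000 = 0.24749 W/m^2
q = 0.24749 W/m^2


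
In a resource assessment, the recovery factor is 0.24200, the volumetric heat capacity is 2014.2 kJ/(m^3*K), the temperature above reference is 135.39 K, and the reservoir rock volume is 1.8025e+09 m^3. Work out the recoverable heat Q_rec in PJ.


Step 1: Q_s = Vr*rhoc*dT/1e12 = 1.8025e+09*2014.2*135.39/1e12 = 491.5463 PJ
Step 2: Q_rec = Q_s * RF = 491.5463 * 0.242 = 118.95 PJ
Q_rec = 118.95 PJ


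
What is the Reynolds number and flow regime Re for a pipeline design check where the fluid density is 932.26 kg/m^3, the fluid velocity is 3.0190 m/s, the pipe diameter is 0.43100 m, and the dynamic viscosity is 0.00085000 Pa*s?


Step 1: Re = rho*vel*D/mu = 932.26*3.019*0.431/0.00085 = 1.4271e+06
Step 2: Re = 1.4271e+06 > 4000, so flow is turbulent.
Re = 1.4271e+06 (turbulent)
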